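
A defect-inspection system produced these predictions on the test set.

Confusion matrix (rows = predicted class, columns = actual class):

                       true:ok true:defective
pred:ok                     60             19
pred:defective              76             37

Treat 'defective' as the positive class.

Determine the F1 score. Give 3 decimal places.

Precision = TP/(TP+FP) = 37/113 = 0.3274
Recall = TP/(TP+FN) = 37/56 = 0.6607
F1 = 2·TP/(2·TP+FP+FN) = 74/169 = 0.438

0.438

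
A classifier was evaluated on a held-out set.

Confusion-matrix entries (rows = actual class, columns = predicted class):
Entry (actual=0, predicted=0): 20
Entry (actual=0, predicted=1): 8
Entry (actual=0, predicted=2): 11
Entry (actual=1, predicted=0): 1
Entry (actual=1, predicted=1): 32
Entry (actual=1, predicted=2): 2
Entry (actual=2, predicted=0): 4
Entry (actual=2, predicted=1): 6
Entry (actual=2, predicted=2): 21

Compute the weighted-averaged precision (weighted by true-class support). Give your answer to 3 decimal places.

0.711

Per-class precision (TP/(TP+FP)):
  0: TP=20, FP=1+4=5 → 20/25 = 0.8000
  1: TP=32, FP=8+6=14 → 32/46 = 0.6957
  2: TP=21, FP=11+2=13 → 21/34 = 0.6176
Weighted-precision = Σ (supportᵢ/N)·precisionᵢ with N=105: (39/105)·0.8000 + (35/105)·0.6957 + (31/105)·0.6176 = 0.711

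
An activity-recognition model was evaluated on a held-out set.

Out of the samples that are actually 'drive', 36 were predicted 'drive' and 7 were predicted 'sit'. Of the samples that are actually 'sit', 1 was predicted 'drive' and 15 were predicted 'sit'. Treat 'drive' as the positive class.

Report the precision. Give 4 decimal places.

0.9730

Precision = TP/(TP+FP) = 36/(36+1) = 36/37 = 0.9730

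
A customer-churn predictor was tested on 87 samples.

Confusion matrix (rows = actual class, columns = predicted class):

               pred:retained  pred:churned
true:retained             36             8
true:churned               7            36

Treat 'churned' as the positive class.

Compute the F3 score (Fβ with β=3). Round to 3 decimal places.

Fβ = (1+β²)·TP / ((1+β²)·TP + β²·FN + FP), with β²=9
= 10·36 / (10·36 + 9·7 + 8) = 0.835

0.835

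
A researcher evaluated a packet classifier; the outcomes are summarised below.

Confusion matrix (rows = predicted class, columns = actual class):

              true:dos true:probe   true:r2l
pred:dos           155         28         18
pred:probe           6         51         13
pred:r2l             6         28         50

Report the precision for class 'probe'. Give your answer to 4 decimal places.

0.7286

One-vs-rest for 'probe': TP = diagonal; FP = other classes predicted 'probe'; FN = 'probe' predicted as other.
precision = TP/(TP+FP).
probe: TP=51, FP=6+13=19 → 51/70 = 0.72857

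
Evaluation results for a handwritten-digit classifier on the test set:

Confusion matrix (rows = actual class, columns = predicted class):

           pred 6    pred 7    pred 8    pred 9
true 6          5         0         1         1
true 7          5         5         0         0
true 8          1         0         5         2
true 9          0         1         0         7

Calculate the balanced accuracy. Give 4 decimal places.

Balanced accuracy = mean of per-class recall.
  6: recall = 5/7 = 0.71429
  7: recall = 5/10 = 0.50000
  8: recall = 5/8 = 0.62500
  9: recall = 7/8 = 0.87500
Mean = (0.71429 + 0.50000 + 0.62500 + 0.87500) / 4 = 0.6786

0.6786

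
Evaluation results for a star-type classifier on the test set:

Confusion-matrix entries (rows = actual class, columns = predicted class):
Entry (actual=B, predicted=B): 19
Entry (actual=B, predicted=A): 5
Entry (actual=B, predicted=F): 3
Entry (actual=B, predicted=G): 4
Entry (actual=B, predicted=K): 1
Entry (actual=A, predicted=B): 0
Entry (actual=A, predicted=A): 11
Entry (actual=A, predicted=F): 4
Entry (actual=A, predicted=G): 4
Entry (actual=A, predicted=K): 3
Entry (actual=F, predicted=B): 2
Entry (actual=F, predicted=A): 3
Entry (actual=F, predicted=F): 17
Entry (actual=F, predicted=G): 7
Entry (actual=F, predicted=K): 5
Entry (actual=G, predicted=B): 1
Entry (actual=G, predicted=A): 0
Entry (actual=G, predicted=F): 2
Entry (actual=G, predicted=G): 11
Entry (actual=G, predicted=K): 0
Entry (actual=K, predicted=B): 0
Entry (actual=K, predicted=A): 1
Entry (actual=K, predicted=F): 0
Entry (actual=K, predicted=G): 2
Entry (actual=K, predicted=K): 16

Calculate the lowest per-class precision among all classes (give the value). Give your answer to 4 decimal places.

0.3929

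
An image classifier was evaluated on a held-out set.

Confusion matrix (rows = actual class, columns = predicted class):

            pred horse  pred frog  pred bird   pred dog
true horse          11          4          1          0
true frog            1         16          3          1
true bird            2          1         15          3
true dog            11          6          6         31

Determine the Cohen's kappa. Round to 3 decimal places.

Observed agreement pₒ = trace/N = 73/112 = 0.6518
Expected agreement pₑ = Σ (rowᵢ·colᵢ)/N² = (16·25 + 21·27 + 21·25 + 54·35)/112² = 0.2696
κ = (pₒ − pₑ)/(1 − pₑ) = (0.6518 − 0.2696)/(1 − 0.2696) = 0.523

0.523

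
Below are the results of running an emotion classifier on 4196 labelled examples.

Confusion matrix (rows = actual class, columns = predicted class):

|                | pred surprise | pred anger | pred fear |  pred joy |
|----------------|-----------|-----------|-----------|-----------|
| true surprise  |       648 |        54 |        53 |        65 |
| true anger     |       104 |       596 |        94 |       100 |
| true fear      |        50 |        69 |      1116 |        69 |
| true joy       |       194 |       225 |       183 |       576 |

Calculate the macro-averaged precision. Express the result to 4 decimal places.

0.6912

Per-class precision (TP/(TP+FP)):
  surprise: TP=648, FP=104+50+194=348 → 648/996 = 0.65060
  anger: TP=596, FP=54+69+225=348 → 596/944 = 0.63136
  fear: TP=1116, FP=53+94+183=330 → 1116/1446 = 0.77178
  joy: TP=576, FP=65+100+69=234 → 576/810 = 0.71111
Macro-precision = mean = (0.65060 + 0.63136 + 0.77178 + 0.71111) / 4 = 0.6912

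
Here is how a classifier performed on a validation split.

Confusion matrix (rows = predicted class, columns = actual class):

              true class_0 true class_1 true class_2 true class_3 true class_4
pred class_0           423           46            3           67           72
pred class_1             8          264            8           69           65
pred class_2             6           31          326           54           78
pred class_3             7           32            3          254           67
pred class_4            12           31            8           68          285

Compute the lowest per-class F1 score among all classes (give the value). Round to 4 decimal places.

Per-class F1 score (2·TP/(2·TP+FP+FN)):
  class_0: TP=423, FP=46+3+67+72=188, FN=8+6+7+12=33 → 846/1067 = 0.79288
  class_1: TP=264, FP=8+8+69+65=150, FN=46+31+32+31=140 → 528/818 = 0.64548
  class_2: TP=326, FP=6+31+54+78=169, FN=3+8+3+8=22 → 652/843 = 0.77343
  class_3: TP=254, FP=7+32+3+67=109, FN=67+69+54+68=258 → 508/875 = 0.58057
  class_4: TP=285, FP=12+31+8+68=119, FN=72+65+78+67=282 → 570/971 = 0.58702
Lowest is class 'class_3' with F1 score = 0.5806.

0.5806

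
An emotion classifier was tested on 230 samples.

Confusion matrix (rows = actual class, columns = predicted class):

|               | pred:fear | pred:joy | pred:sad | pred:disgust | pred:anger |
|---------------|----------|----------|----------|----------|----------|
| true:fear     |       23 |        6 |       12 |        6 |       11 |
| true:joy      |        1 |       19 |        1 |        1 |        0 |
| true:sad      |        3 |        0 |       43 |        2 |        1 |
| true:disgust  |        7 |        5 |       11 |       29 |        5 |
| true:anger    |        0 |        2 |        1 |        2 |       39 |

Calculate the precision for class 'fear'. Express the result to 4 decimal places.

0.6765

Treat 'fear' as positive and all other classes as negative.
precision = TP/(TP+FP).
fear: TP=23, FP=1+3+7+0=11 → 23/34 = 0.67647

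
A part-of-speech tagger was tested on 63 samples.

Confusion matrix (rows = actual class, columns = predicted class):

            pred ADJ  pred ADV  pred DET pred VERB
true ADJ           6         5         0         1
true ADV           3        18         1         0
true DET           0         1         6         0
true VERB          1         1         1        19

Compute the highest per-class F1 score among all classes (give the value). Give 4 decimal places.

Per-class F1 score (2·TP/(2·TP+FP+FN)):
  ADJ: TP=6, FP=3+0+1=4, FN=5+0+1=6 → 12/22 = 0.54545
  ADV: TP=18, FP=5+1+1=7, FN=3+1+0=4 → 36/47 = 0.76596
  DET: TP=6, FP=0+1+1=2, FN=0+1+0=1 → 12/15 = 0.80000
  VERB: TP=19, FP=1+0+0=1, FN=1+1+1=3 → 38/42 = 0.90476
Highest is class 'VERB' with F1 score = 0.9048.

0.9048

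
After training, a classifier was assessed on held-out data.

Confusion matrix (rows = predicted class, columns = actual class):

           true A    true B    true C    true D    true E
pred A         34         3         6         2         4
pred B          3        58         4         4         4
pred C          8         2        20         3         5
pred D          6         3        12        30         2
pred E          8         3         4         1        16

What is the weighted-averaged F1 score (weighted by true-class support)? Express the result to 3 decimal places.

0.641

Per-class F1 score (2·TP/(2·TP+FP+FN)):
  A: TP=34, FP=3+6+2+4=15, FN=3+8+6+8=25 → 68/108 = 0.6296
  B: TP=58, FP=3+4+4+4=15, FN=3+2+3+3=11 → 116/142 = 0.8169
  C: TP=20, FP=8+2+3+5=18, FN=6+4+12+4=26 → 40/84 = 0.4762
  D: TP=30, FP=6+3+12+2=23, FN=2+4+3+1=10 → 60/93 = 0.6452
  E: TP=16, FP=8+3+4+1=16, FN=4+4+5+2=15 → 32/63 = 0.5079
Weighted-F1 score = Σ (supportᵢ/N)·F1 scoreᵢ with N=245: (59/245)·0.6296 + (69/245)·0.8169 + (46/245)·0.4762 + (40/245)·0.6452 + (31/245)·0.5079 = 0.641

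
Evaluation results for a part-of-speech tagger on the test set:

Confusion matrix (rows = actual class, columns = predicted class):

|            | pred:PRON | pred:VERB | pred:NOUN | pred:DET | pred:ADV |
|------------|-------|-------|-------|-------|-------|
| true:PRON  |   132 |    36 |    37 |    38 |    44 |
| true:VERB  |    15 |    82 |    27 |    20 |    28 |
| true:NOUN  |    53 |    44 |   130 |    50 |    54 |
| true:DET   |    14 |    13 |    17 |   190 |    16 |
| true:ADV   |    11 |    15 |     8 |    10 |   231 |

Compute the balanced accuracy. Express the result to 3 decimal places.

0.586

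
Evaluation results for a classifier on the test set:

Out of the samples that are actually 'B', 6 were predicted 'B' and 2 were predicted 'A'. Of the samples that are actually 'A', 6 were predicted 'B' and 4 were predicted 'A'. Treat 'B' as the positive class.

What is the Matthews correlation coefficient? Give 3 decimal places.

MCC = (TP·TN − FP·FN) / √((TP+FP)(TP+FN)(TN+FP)(TN+FN))
Numerator = 6·4 − 6·2 = 12
Denominator = √(12·8·10·6) = √5760 = 75.8947
MCC = 12 / 75.8947 = 0.158

0.158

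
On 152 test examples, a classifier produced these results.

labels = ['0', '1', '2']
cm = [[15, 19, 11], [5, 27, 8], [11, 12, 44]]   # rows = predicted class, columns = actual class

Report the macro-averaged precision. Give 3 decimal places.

Per-class precision (TP/(TP+FP)):
  0: TP=15, FP=19+11=30 → 15/45 = 0.3333
  1: TP=27, FP=5+8=13 → 27/40 = 0.6750
  2: TP=44, FP=11+12=23 → 44/67 = 0.6567
Macro-precision = mean = (0.3333 + 0.6750 + 0.6567) / 3 = 0.555

0.555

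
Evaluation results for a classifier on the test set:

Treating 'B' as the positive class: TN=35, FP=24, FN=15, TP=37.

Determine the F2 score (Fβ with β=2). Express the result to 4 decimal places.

Fβ = (1+β²)·TP / ((1+β²)·TP + β²·FN + FP), with β²=4
= 5·37 / (5·37 + 4·15 + 24) = 0.6877

0.6877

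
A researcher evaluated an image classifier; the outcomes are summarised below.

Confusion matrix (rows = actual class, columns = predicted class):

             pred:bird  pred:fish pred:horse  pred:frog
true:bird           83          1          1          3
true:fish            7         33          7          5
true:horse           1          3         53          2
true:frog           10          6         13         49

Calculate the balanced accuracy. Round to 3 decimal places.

Balanced accuracy = mean of per-class recall.
  bird: recall = 83/88 = 0.9432
  fish: recall = 33/52 = 0.6346
  horse: recall = 53/59 = 0.8983
  frog: recall = 49/78 = 0.6282
Mean = (0.9432 + 0.6346 + 0.8983 + 0.6282) / 4 = 0.776

0.776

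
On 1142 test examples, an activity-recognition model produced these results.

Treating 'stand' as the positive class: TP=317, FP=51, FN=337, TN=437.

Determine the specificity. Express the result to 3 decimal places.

Specificity = TN/(TN+FP) = 437/(437+51) = 0.895

0.895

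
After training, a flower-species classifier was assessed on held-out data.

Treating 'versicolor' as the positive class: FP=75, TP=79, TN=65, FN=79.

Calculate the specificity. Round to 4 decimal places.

Specificity = TN/(TN+FP) = 65/(65+75) = 0.4643

0.4643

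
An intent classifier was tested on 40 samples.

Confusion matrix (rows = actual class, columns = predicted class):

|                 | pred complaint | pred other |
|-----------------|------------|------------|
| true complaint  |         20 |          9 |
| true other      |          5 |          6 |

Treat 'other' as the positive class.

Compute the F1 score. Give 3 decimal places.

0.462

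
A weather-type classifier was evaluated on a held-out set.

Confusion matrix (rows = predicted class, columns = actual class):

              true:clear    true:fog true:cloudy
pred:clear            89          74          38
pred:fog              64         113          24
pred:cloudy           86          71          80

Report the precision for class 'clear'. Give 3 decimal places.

Take TP from the diagonal, FP from the rest of the 'clear' prediction marginal, FN from the rest of the 'clear' actual marginal.
precision = TP/(TP+FP).
clear: TP=89, FP=74+38=112 → 89/201 = 0.4428

0.443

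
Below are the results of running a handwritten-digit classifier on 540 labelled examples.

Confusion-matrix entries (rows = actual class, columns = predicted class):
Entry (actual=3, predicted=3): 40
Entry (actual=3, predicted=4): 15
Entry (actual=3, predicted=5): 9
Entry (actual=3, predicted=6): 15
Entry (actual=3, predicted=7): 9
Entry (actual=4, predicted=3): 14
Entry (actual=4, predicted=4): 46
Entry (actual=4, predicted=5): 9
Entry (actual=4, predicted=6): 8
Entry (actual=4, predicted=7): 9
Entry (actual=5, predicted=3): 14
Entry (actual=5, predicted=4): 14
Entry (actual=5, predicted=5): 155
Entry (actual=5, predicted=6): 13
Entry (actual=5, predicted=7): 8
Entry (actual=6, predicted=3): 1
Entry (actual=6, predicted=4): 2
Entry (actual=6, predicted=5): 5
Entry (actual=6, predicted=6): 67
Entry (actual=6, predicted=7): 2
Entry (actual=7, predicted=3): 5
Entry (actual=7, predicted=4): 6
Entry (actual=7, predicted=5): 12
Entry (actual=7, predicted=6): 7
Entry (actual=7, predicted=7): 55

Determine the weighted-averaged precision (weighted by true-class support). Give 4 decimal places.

0.6757

Per-class precision (TP/(TP+FP)):
  3: TP=40, FP=14+14+1+5=34 → 40/74 = 0.54054
  4: TP=46, FP=15+14+2+6=37 → 46/83 = 0.55422
  5: TP=155, FP=9+9+5+12=35 → 155/190 = 0.81579
  6: TP=67, FP=15+8+13+7=43 → 67/110 = 0.60909
  7: TP=55, FP=9+9+8+2=28 → 55/83 = 0.66265
Weighted-precision = Σ (supportᵢ/N)·precisionᵢ with N=540: (88/540)·0.54054 + (86/540)·0.55422 + (204/540)·0.81579 + (77/540)·0.60909 + (85/540)·0.66265 = 0.6757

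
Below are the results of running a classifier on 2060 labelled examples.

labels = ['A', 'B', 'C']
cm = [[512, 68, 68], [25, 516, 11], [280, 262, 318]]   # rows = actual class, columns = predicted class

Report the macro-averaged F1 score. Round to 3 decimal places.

0.648

Per-class F1 score (2·TP/(2·TP+FP+FN)):
  A: TP=512, FP=25+280=305, FN=68+68=136 → 1024/1465 = 0.6990
  B: TP=516, FP=68+262=330, FN=25+11=36 → 1032/1398 = 0.7382
  C: TP=318, FP=68+11=79, FN=280+262=542 → 636/1257 = 0.5060
Macro-F1 score = mean = (0.6990 + 0.7382 + 0.5060) / 3 = 0.648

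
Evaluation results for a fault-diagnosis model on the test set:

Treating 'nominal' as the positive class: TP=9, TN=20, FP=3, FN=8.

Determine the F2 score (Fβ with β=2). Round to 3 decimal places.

0.563

Fβ = (1+β²)·TP / ((1+β²)·TP + β²·FN + FP), with β²=4
= 5·9 / (5·9 + 4·8 + 3) = 0.563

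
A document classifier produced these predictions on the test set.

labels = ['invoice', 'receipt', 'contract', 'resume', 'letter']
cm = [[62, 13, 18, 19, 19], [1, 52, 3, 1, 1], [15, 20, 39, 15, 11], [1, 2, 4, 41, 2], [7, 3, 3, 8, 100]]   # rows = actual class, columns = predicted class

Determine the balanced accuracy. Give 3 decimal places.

0.681

Balanced accuracy = mean of per-class recall.
  invoice: recall = 62/131 = 0.4733
  receipt: recall = 52/58 = 0.8966
  contract: recall = 39/100 = 0.3900
  resume: recall = 41/50 = 0.8200
  letter: recall = 100/121 = 0.8264
Mean = (0.4733 + 0.8966 + 0.3900 + 0.8200 + 0.8264) / 5 = 0.681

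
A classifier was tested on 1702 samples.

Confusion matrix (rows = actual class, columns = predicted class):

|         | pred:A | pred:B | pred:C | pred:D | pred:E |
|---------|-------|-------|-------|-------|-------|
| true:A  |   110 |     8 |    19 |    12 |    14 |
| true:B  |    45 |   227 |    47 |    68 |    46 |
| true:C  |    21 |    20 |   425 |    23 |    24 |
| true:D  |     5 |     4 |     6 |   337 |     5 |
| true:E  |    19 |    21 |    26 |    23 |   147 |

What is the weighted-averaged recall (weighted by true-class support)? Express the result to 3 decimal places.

Per-class recall (TP/(TP+FN)):
  A: TP=110, FN=8+19+12+14=53 → 110/163 = 0.6748
  B: TP=227, FN=45+47+68+46=206 → 227/433 = 0.5242
  C: TP=425, FN=21+20+23+24=88 → 425/513 = 0.8285
  D: TP=337, FN=5+4+6+5=20 → 337/357 = 0.9440
  E: TP=147, FN=19+21+26+23=89 → 147/236 = 0.6229
Weighted-recall = Σ (supportᵢ/N)·recallᵢ with N=1702: (163/1702)·0.6748 + (433/1702)·0.5242 + (513/1702)·0.8285 + (357/1702)·0.9440 + (236/1702)·0.6229 = 0.732

0.732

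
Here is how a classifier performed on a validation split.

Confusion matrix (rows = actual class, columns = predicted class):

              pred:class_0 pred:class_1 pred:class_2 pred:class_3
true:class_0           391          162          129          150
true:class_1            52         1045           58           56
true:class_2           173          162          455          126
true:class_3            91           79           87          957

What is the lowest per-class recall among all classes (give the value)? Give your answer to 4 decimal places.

0.4700

Per-class recall (TP/(TP+FN)):
  class_0: TP=391, FN=162+129+150=441 → 391/832 = 0.46995
  class_1: TP=1045, FN=52+58+56=166 → 1045/1211 = 0.86292
  class_2: TP=455, FN=173+162+126=461 → 455/916 = 0.49672
  class_3: TP=957, FN=91+79+87=257 → 957/1214 = 0.78830
Lowest is class 'class_0' with recall = 0.4700.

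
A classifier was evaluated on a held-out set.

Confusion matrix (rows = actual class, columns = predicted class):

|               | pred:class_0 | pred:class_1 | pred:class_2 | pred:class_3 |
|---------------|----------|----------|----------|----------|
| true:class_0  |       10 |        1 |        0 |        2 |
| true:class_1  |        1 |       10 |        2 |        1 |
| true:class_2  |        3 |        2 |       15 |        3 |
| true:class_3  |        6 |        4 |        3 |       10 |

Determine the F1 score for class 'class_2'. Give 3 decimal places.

F1 score = 2·TP/(2·TP+FP+FN).
class_2: TP=15, FP=0+2+3=5, FN=3+2+3=8 → 30/43 = 0.6977

0.698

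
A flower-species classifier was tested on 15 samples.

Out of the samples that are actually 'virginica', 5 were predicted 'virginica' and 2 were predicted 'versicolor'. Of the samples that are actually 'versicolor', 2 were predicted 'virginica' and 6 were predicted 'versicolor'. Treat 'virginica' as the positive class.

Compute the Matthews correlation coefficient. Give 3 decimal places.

0.464

MCC = (TP·TN − FP·FN) / √((TP+FP)(TP+FN)(TN+FP)(TN+FN))
Numerator = 5·6 − 2·2 = 26
Denominator = √(7·7·8·8) = √3136 = 56.0000
MCC = 26 / 56.0000 = 0.464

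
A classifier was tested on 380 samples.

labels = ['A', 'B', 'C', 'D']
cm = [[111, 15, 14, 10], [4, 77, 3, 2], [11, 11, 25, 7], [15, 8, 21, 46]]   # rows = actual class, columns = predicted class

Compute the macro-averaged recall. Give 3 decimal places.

Per-class recall (TP/(TP+FN)):
  A: TP=111, FN=15+14+10=39 → 111/150 = 0.7400
  B: TP=77, FN=4+3+2=9 → 77/86 = 0.8953
  C: TP=25, FN=11+11+7=29 → 25/54 = 0.4630
  D: TP=46, FN=15+8+21=44 → 46/90 = 0.5111
Macro-recall = mean = (0.7400 + 0.8953 + 0.4630 + 0.5111) / 4 = 0.652

0.652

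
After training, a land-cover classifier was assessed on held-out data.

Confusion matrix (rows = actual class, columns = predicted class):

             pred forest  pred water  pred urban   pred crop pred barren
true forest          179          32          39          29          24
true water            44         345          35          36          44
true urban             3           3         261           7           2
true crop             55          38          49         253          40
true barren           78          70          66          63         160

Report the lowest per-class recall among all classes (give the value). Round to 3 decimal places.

0.366

Per-class recall (TP/(TP+FN)):
  forest: TP=179, FN=32+39+29+24=124 → 179/303 = 0.5908
  water: TP=345, FN=44+35+36+44=159 → 345/504 = 0.6845
  urban: TP=261, FN=3+3+7+2=15 → 261/276 = 0.9457
  crop: TP=253, FN=55+38+49+40=182 → 253/435 = 0.5816
  barren: TP=160, FN=78+70+66+63=277 → 160/437 = 0.3661
Lowest is class 'barren' with recall = 0.366.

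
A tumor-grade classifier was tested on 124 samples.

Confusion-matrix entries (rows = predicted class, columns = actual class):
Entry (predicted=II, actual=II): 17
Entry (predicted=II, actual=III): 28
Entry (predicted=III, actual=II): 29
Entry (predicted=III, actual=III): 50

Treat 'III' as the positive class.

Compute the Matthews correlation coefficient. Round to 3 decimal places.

0.011

MCC = (TP·TN − FP·FN) / √((TP+FP)(TP+FN)(TN+FP)(TN+FN))
Numerator = 50·17 − 29·28 = 38
Denominator = √(79·78·46·45) = √12755340 = 3571.4619
MCC = 38 / 3571.4619 = 0.011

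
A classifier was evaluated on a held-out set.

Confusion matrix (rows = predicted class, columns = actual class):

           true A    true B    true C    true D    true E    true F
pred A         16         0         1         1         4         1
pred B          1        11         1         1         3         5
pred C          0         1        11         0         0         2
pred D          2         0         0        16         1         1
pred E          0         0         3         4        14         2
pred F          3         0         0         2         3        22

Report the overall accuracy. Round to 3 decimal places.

Accuracy = trace / total = (16+11+11+16+14+22=90) / 132 = 90/132 = 0.682

0.682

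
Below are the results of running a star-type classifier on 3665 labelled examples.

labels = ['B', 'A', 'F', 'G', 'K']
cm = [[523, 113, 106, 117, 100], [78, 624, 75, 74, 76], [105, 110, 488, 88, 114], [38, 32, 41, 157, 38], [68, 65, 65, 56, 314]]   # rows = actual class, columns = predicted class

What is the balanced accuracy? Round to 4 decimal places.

Balanced accuracy = mean of per-class recall.
  B: recall = 523/959 = 0.54536
  A: recall = 624/927 = 0.67314
  F: recall = 488/905 = 0.53923
  G: recall = 157/306 = 0.51307
  K: recall = 314/568 = 0.55282
Mean = (0.54536 + 0.67314 + 0.53923 + 0.51307 + 0.55282) / 5 = 0.5647

0.5647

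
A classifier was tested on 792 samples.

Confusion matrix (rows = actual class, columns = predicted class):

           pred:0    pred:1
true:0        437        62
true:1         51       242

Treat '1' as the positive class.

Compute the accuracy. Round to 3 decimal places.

Accuracy = (TP+TN)/N = (242+437)/792 = 0.857

0.857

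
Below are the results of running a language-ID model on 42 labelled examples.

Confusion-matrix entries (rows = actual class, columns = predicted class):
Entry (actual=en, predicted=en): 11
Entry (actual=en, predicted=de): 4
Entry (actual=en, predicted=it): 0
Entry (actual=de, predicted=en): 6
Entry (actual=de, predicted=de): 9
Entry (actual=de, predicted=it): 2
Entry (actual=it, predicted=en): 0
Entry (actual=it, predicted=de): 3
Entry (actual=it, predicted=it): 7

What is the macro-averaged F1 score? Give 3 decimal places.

0.657

Per-class F1 score (2·TP/(2·TP+FP+FN)):
  en: TP=11, FP=6+0=6, FN=4+0=4 → 22/32 = 0.6875
  de: TP=9, FP=4+3=7, FN=6+2=8 → 18/33 = 0.5455
  it: TP=7, FP=0+2=2, FN=0+3=3 → 14/19 = 0.7368
Macro-F1 score = mean = (0.6875 + 0.5455 + 0.7368) / 3 = 0.657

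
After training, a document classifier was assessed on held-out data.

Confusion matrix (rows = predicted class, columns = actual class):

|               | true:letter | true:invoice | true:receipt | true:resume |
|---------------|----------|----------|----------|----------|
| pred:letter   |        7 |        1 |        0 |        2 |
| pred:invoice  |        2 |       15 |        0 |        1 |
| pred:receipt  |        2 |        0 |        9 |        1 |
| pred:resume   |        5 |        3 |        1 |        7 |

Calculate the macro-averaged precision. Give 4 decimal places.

Per-class precision (TP/(TP+FP)):
  letter: TP=7, FP=1+0+2=3 → 7/10 = 0.70000
  invoice: TP=15, FP=2+0+1=3 → 15/18 = 0.83333
  receipt: TP=9, FP=2+0+1=3 → 9/12 = 0.75000
  resume: TP=7, FP=5+3+1=9 → 7/16 = 0.43750
Macro-precision = mean = (0.70000 + 0.83333 + 0.75000 + 0.43750) / 4 = 0.6802

0.6802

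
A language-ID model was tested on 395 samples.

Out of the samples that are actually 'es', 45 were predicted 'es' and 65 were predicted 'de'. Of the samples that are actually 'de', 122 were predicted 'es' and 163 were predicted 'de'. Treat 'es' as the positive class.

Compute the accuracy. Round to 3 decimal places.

0.527

Accuracy = (TP+TN)/N = (45+163)/395 = 0.527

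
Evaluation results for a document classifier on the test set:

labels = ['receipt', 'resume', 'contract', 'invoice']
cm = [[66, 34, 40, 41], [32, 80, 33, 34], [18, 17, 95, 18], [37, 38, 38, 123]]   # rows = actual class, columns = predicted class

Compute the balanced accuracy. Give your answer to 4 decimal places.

0.4937

Balanced accuracy = mean of per-class recall.
  receipt: recall = 66/181 = 0.36464
  resume: recall = 80/179 = 0.44693
  contract: recall = 95/148 = 0.64189
  invoice: recall = 123/236 = 0.52119
Mean = (0.36464 + 0.44693 + 0.64189 + 0.52119) / 4 = 0.4937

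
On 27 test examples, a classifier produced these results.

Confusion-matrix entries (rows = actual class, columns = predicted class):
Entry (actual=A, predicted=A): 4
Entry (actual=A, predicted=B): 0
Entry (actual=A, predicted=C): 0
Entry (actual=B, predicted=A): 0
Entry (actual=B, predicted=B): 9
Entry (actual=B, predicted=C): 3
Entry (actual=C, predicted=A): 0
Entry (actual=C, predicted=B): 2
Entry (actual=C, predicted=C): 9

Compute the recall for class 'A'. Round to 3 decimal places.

1.000

One-vs-rest for 'A': TP = diagonal; FP = other classes predicted 'A'; FN = 'A' predicted as other.
recall = TP/(TP+FN).
A: TP=4, FN=0+0=0 → 4/4 = 1.0000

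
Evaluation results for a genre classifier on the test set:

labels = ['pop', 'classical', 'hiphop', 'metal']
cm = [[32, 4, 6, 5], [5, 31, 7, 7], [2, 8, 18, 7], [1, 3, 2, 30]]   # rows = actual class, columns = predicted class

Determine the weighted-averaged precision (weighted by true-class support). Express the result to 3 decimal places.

0.669

Per-class precision (TP/(TP+FP)):
  pop: TP=32, FP=5+2+1=8 → 32/40 = 0.8000
  classical: TP=31, FP=4+8+3=15 → 31/46 = 0.6739
  hiphop: TP=18, FP=6+7+2=15 → 18/33 = 0.5455
  metal: TP=30, FP=5+7+7=19 → 30/49 = 0.6122
Weighted-precision = Σ (supportᵢ/N)·precisionᵢ with N=168: (47/168)·0.8000 + (50/168)·0.6739 + (35/168)·0.5455 + (36/168)·0.6122 = 0.669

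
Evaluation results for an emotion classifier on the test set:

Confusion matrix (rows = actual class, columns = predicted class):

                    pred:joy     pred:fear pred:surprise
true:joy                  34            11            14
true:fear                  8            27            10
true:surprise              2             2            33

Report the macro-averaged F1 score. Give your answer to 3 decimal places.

0.666

Per-class F1 score (2·TP/(2·TP+FP+FN)):
  joy: TP=34, FP=8+2=10, FN=11+14=25 → 68/103 = 0.6602
  fear: TP=27, FP=11+2=13, FN=8+10=18 → 54/85 = 0.6353
  surprise: TP=33, FP=14+10=24, FN=2+2=4 → 66/94 = 0.7021
Macro-F1 score = mean = (0.6602 + 0.6353 + 0.7021) / 3 = 0.666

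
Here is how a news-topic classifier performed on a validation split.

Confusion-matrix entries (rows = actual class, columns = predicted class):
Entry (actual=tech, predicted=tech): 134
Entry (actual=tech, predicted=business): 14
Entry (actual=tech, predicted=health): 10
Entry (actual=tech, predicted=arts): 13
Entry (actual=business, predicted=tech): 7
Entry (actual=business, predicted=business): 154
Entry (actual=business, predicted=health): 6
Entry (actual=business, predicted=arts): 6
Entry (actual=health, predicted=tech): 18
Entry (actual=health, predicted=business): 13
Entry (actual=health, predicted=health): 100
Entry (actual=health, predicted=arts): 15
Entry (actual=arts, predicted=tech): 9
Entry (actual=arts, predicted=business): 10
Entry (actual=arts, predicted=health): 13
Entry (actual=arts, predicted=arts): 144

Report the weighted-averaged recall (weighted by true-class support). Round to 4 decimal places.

Per-class recall (TP/(TP+FN)):
  tech: TP=134, FN=14+10+13=37 → 134/171 = 0.78363
  business: TP=154, FN=7+6+6=19 → 154/173 = 0.89017
  health: TP=100, FN=18+13+15=46 → 100/146 = 0.68493
  arts: TP=144, FN=9+10+13=32 → 144/176 = 0.81818
Weighted-recall = Σ (supportᵢ/N)·recallᵢ with N=666: (171/666)·0.78363 + (173/666)·0.89017 + (146/666)·0.68493 + (176/666)·0.81818 = 0.7988

0.7988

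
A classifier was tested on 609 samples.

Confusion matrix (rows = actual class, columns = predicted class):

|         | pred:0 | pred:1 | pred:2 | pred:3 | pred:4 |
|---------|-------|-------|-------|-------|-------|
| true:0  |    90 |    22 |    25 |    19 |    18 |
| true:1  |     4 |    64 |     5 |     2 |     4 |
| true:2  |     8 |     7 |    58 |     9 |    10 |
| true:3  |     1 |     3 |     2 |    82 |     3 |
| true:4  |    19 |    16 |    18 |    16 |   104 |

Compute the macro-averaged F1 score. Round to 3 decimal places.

Per-class F1 score (2·TP/(2·TP+FP+FN)):
  0: TP=90, FP=4+8+1+19=32, FN=22+25+19+18=84 → 180/296 = 0.6081
  1: TP=64, FP=22+7+3+16=48, FN=4+5+2+4=15 → 128/191 = 0.6702
  2: TP=58, FP=25+5+2+18=50, FN=8+7+9+10=34 → 116/200 = 0.5800
  3: TP=82, FP=19+2+9+16=46, FN=1+3+2+3=9 → 164/219 = 0.7489
  4: TP=104, FP=18+4+10+3=35, FN=19+16+18+16=69 → 208/312 = 0.6667
Macro-F1 score = mean = (0.6081 + 0.6702 + 0.5800 + 0.7489 + 0.6667) / 5 = 0.655

0.655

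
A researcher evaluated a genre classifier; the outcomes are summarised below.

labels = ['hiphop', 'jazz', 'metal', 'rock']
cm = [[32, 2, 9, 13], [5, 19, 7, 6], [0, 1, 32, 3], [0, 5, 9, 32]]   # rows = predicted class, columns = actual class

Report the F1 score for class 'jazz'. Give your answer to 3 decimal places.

0.594

Treat 'jazz' as positive and all other classes as negative.
F1 score = 2·TP/(2·TP+FP+FN).
jazz: TP=19, FP=5+7+6=18, FN=2+1+5=8 → 38/64 = 0.5938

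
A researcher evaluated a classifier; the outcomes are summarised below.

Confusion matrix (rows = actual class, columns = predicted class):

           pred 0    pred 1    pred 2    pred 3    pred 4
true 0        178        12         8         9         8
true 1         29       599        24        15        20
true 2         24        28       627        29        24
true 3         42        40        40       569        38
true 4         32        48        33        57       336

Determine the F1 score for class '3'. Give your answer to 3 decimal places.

0.808

F1 score = 2·TP/(2·TP+FP+FN).
3: TP=569, FP=9+15+29+57=110, FN=42+40+40+38=160 → 1138/1408 = 0.8082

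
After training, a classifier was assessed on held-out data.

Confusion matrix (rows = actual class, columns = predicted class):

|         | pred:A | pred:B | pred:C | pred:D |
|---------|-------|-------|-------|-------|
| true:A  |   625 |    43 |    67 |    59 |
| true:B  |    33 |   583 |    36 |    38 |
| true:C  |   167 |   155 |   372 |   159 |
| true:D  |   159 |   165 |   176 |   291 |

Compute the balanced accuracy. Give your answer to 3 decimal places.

Balanced accuracy = mean of per-class recall.
  A: recall = 625/794 = 0.7872
  B: recall = 583/690 = 0.8449
  C: recall = 372/853 = 0.4361
  D: recall = 291/791 = 0.3679
Mean = (0.7872 + 0.8449 + 0.4361 + 0.3679) / 4 = 0.609

0.609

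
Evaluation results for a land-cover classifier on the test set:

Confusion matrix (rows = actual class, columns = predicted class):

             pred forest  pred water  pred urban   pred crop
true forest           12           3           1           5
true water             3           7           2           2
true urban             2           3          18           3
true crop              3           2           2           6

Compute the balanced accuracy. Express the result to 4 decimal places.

0.5563

Balanced accuracy = mean of per-class recall.
  forest: recall = 12/21 = 0.57143
  water: recall = 7/14 = 0.50000
  urban: recall = 18/26 = 0.69231
  crop: recall = 6/13 = 0.46154
Mean = (0.57143 + 0.50000 + 0.69231 + 0.46154) / 4 = 0.5563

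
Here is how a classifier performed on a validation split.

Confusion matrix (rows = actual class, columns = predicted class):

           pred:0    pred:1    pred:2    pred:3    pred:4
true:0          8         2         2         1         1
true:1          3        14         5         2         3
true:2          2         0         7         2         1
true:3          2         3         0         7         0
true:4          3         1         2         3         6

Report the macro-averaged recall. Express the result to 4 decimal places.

0.5313

Per-class recall (TP/(TP+FN)):
  0: TP=8, FN=2+2+1+1=6 → 8/14 = 0.57143
  1: TP=14, FN=3+5+2+3=13 → 14/27 = 0.51852
  2: TP=7, FN=2+0+2+1=5 → 7/12 = 0.58333
  3: TP=7, FN=2+3+0+0=5 → 7/12 = 0.58333
  4: TP=6, FN=3+1+2+3=9 → 6/15 = 0.40000
Macro-recall = mean = (0.57143 + 0.51852 + 0.58333 + 0.58333 + 0.40000) / 5 = 0.5313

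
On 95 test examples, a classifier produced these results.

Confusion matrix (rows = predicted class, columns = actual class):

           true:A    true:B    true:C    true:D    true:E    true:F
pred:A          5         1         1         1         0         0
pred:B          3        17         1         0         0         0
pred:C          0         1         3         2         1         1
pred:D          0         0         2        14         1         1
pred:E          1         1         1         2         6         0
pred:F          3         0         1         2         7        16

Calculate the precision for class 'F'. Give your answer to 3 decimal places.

0.552

precision = TP/(TP+FP).
F: TP=16, FP=3+0+1+2+7=13 → 16/29 = 0.5517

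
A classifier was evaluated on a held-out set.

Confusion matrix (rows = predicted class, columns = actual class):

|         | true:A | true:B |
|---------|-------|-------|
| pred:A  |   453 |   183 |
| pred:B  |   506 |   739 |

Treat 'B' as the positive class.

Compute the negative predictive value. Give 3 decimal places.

0.712

NPV = TN/(TN+FN) = 453/(453+183) = 0.712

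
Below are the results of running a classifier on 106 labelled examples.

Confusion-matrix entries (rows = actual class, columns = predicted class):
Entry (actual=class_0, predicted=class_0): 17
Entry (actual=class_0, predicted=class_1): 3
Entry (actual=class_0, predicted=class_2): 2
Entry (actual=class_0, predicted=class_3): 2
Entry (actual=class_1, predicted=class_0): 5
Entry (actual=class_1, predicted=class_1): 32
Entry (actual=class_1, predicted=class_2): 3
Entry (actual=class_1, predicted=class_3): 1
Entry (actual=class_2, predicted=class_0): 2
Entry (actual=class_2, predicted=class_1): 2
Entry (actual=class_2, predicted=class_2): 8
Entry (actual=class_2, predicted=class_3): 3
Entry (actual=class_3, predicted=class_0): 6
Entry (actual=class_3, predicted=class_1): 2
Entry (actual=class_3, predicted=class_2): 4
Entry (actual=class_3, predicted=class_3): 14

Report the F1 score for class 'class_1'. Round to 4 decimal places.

0.8000

Treat 'class_1' as positive and all other classes as negative.
F1 score = 2·TP/(2·TP+FP+FN).
class_1: TP=32, FP=3+2+2=7, FN=5+3+1=9 → 64/80 = 0.80000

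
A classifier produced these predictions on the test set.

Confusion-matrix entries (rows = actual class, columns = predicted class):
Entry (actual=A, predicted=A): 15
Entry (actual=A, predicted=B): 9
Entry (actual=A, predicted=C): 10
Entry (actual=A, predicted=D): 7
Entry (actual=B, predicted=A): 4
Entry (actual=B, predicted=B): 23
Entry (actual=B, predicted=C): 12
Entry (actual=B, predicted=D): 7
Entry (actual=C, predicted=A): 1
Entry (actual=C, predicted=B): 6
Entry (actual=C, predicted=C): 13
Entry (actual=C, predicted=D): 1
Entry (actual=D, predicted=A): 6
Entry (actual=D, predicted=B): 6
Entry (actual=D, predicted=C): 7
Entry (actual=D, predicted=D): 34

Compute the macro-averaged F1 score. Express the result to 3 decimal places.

0.510

Per-class F1 score (2·TP/(2·TP+FP+FN)):
  A: TP=15, FP=4+1+6=11, FN=9+10+7=26 → 30/67 = 0.4478
  B: TP=23, FP=9+6+6=21, FN=4+12+7=23 → 46/90 = 0.5111
  C: TP=13, FP=10+12+7=29, FN=1+6+1=8 → 26/63 = 0.4127
  D: TP=34, FP=7+7+1=15, FN=6+6+7=19 → 68/102 = 0.6667
Macro-F1 score = mean = (0.4478 + 0.5111 + 0.4127 + 0.6667) / 4 = 0.510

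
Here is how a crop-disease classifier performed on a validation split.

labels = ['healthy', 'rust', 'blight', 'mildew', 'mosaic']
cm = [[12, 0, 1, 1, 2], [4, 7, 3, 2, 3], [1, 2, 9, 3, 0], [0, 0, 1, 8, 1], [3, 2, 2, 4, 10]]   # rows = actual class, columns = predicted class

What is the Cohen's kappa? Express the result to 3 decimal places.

0.463

Observed agreement pₒ = trace/N = 46/81 = 0.5679
Expected agreement pₑ = Σ (rowᵢ·colᵢ)/N² = (16·20 + 19·11 + 15·16 + 10·18 + 21·16)/81² = 0.1959
κ = (pₒ − pₑ)/(1 − pₑ) = (0.5679 − 0.1959)/(1 − 0.1959) = 0.463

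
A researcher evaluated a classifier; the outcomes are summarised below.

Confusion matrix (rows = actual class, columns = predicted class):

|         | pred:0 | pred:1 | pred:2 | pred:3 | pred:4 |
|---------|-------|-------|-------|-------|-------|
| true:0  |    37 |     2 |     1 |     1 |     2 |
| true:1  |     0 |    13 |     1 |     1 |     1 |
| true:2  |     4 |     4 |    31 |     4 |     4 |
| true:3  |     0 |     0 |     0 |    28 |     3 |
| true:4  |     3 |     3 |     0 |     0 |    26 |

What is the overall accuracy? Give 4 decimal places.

0.7988

Accuracy = trace / total = (37+13+31+28+26=135) / 169 = 135/169 = 0.7988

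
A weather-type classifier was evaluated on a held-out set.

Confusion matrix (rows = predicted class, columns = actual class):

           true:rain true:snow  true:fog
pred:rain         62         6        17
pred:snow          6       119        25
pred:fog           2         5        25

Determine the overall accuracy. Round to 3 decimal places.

Accuracy = trace / total = (62+119+25=206) / 267 = 206/267 = 0.772

0.772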